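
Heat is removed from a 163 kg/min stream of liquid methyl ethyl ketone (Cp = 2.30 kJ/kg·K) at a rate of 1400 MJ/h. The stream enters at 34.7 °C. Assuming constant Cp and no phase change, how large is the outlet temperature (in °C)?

T_out = -27.5 °C

Q = 1400 MJ/h = 23333 kJ/min
ΔT = Q/(ṁ·Cp) = 23333/(163×2.30) = 62.239 K
T_out = 34.7 − 62.239 = -27.539 °C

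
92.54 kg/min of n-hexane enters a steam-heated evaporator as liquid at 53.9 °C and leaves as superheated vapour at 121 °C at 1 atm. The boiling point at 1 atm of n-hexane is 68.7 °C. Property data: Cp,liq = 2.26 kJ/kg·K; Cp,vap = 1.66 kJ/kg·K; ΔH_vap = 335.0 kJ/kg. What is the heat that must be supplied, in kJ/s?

liquid 53.9→68.7 °C: 33.448 kJ/kg
vaporisation at 68.7 °C: 335 kJ/kg
vapour 68.7→121 °C: 86.818 kJ/kg
Δh = 33.448 + 335 + 86.818 = 455.27 kJ/kg
Q = ṁ·Δh = 92.54 kg/min × 455.27 kJ/kg = 42130 kJ/min
|Q| = 702.17 kW

Q = 702 kJ/s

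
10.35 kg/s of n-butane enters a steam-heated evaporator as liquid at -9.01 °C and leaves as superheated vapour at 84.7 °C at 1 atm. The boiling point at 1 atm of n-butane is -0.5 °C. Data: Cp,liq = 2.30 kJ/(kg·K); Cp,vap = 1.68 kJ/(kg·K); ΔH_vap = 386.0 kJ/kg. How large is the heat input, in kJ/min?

Q = 341000 kJ/min

liquid -9.01→-0.5 °C: 19.573 kJ/kg
vaporisation at -0.5 °C: 386 kJ/kg
vapour -0.5→84.7 °C: 143.14 kJ/kg
Δh = 19.573 + 386 + 143.14 = 548.71 kJ/kg
Q = ṁ·Δh = 10.35 kg/s × 548.71 kJ/kg = 5679.1 kJ/s
|Q| = 5679.1 kW = 340750 kJ/min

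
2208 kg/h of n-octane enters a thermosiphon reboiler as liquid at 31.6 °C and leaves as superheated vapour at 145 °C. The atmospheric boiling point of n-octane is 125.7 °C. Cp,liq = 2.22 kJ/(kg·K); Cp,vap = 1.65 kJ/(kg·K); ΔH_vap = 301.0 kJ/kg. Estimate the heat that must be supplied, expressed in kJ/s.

liquid 31.6→125.7 °C: 208.9 kJ/kg
vaporisation at 125.7 °C: 301 kJ/kg
vapour 125.7→145 °C: 31.845 kJ/kg
Δh = 208.9 + 301 + 31.845 = 541.75 kJ/kg
Q = ṁ·Δh = 2208 kg/h × 541.75 kJ/kg = 1.1962e+06 kJ/h
|Q| = 332.27 kW

Q = 332 kJ/s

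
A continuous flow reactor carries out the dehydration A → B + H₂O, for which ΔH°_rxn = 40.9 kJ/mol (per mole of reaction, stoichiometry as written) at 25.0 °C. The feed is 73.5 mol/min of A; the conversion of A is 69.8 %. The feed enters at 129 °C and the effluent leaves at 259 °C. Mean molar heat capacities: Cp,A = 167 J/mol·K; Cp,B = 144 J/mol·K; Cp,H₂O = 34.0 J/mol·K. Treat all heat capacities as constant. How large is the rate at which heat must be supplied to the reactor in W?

Extent of reaction ξ = 0.698 × 73.5 = 51.303 mol/min
Reaction term: ξ·ΔH°_rxn = 51.303 × 40.9 = 2098.3 kJ/min
Sensible, feed 129→25 °C: -1276.5 kJ/min
Outlet flows (mol/min): A 22.197, B 51.303, H₂O 51.303
Sensible, products 25→259 °C: 3004.3 kJ/min
Q = ΔH = 3826 kJ/min = 63.767 kW
Heat supplied = 63767 W

Q_in = 63800 W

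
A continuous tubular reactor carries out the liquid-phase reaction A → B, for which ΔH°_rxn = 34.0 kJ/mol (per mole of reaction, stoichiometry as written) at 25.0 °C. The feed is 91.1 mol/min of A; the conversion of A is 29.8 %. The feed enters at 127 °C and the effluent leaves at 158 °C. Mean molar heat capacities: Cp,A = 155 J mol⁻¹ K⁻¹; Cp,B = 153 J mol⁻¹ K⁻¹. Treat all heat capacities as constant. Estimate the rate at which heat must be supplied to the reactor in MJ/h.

Extent of reaction ξ = 0.298 × 91.1 = 27.148 mol/min
Reaction term: ξ·ΔH°_rxn = 27.148 × 34.0 = 923.03 kJ/min
Sensible, feed 127→25 °C: -1440.3 kJ/min
Outlet flows (mol/min): A 63.952, B 27.148
Sensible, products 25→158 °C: 1870.8 kJ/min
Q = ΔH = 1353.5 kJ/min = 22.559 kW
Heat supplied = 81.212 MJ/h

Q_in = 81.2 MJ/h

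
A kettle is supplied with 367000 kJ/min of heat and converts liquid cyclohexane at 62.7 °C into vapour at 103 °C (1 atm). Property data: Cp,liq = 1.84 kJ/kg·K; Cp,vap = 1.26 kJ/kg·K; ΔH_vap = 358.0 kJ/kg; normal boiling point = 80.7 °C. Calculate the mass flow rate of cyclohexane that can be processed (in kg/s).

ṁ = 14.6 kg/s

Δh = 1.84×(80.7−62.7) + 358.0 + 1.26×(103−80.7) = 419.22 kJ/kg
Q = 367000 kJ/min = 6116.7 kJ/s = 6116.7 kJ/s
ṁ = Q/Δh = 6116.7 / 419.22 = 14.591 kg/s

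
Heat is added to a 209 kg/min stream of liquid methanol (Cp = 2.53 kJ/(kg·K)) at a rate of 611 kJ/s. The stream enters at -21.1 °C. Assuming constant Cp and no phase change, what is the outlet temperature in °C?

Q = 611 kJ/s = 36660 kJ/min
ΔT = Q/(ṁ·Cp) = 36660/(209×2.53) = 69.331 K
T_out = -21.1 + 69.331 = 48.231 °C

T_out = 48.2 °C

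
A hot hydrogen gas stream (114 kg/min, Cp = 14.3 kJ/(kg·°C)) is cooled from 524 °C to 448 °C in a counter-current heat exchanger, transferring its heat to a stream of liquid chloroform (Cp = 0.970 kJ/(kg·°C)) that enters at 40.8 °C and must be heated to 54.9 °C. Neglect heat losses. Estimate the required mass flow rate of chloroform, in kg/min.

ṁ_c = 9060 kg/min

Heat released by hot stream: Q = 114 × 14.3 × (524 − 448) = 123900 kJ/min
Energy balance on cold side (adiabatic exchanger): Q = ṁ_c·Cp_c·(T_c,out − T_c,in)
ṁ_c = 123900 / [0.970 × (54.9 − 40.8)] = 9058.7 kg/min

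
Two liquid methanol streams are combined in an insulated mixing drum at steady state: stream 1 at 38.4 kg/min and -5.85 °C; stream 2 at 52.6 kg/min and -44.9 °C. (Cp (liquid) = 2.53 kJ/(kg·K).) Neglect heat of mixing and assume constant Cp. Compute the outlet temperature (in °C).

T_out = -28.4 °C

Adiabatic, steady state ⇒ Σ ṁᵢCp,ᵢ(T_out − Tᵢ) = 0
T_out = Σ ṁᵢCp,ᵢTᵢ / Σ ṁᵢCp,ᵢ
      = -6543.5 / 230.23 = -28.422 °C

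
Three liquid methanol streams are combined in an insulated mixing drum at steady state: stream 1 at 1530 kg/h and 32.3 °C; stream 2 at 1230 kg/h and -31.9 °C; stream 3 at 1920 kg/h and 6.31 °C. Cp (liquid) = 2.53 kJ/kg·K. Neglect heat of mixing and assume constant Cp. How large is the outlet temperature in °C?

T_out = 4.76 °C

Energy balance with Q = 0: Σ ṁᵢCp,ᵢ(T_out − Tᵢ) = 0
T_out = Σ ṁᵢCp,ᵢTᵢ / Σ ṁᵢCp,ᵢ
      = 56412 / 11840 = 4.7644 °C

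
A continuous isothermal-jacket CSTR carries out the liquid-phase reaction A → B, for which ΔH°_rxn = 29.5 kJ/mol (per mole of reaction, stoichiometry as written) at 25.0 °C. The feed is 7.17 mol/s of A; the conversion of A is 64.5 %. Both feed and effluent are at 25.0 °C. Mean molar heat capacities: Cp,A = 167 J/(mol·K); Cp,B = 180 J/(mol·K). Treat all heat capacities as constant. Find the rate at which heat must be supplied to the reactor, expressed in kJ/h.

Extent of reaction ξ = 0.645 × 7.17 = 4.6246 mol/s
Reaction term: ξ·ΔH°_rxn = 4.6246 × 29.5 = 136.43 kJ/s
Q = ΔH = 136.43 kJ/s = 136.43 kW
Heat supplied = 491140 kJ/h

Q_in = 491000 kJ/h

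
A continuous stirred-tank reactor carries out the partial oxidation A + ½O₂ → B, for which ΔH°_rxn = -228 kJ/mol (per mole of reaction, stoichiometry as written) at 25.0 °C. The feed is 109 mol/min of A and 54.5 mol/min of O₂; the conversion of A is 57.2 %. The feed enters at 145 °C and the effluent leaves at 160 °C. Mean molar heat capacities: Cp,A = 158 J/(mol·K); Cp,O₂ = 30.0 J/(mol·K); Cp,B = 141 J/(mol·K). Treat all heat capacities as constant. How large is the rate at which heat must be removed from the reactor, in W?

Q_out = 237000 W

Extent of reaction ξ = 0.572 × 109 = 62.348 mol/min
Reaction term: ξ·ΔH°_rxn = 62.348 × -228 = -14215 kJ/min
Sensible, feed 145→25 °C: -2262.8 kJ/min
Outlet flows (mol/min): A 46.652, O₂ 23.326, B 62.348
Sensible, products 25→160 °C: 2276.4 kJ/min
Q = ΔH = -14202 kJ/min = -236.7 kW
Heat removed = 236700 W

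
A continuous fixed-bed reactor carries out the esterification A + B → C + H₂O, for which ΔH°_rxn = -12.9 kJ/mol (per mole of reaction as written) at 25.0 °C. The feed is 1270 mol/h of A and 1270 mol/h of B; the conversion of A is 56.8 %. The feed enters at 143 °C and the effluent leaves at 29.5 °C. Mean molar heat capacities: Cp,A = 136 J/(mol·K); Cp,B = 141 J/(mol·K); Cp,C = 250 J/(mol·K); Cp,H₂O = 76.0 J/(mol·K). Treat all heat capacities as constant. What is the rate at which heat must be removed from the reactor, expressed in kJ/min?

Extent of reaction ξ = 0.568 × 1270 = 721.36 mol/h
Reaction term: ξ·ΔH°_rxn = 721.36 × -12.9 = -9305.5 kJ/h
Sensible, feed 143→25 °C: -41511 kJ/h
Outlet flows (mol/h): A 548.64, B 548.64, C 721.36, H₂O 721.36
Sensible, products 25→29.5 °C: 1742.1 kJ/h
Q = ΔH = -49075 kJ/h = -13.632 kW
Heat removed = 817.91 kJ/min

Q_out = 818 kJ/min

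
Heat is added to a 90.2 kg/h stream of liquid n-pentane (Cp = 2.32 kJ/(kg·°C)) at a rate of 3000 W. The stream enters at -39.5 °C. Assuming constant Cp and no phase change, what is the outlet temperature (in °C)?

Q = 3000 W = 10800 kJ/h
ΔT = Q/(ṁ·Cp) = 10800/(90.2×2.32) = 51.609 K
T_out = -39.5 + 51.609 = 12.109 °C

T_out = 12.1 °C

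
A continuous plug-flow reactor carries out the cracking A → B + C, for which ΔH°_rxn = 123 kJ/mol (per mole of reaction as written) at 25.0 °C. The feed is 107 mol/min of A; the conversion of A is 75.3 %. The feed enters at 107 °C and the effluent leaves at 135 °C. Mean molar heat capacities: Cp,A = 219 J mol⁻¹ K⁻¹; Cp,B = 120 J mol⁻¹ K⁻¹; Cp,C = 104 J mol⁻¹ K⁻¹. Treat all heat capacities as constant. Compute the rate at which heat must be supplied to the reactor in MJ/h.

Q_in = 637 MJ/h

Extent of reaction ξ = 0.753 × 107 = 80.571 mol/min
Reaction term: ξ·ΔH°_rxn = 80.571 × 123 = 9910.2 kJ/min
Sensible, feed 107→25 °C: -1921.5 kJ/min
Outlet flows (mol/min): A 26.429, B 80.571, C 80.571
Sensible, products 25→135 °C: 2621.9 kJ/min
Q = ΔH = 10611 kJ/min = 176.84 kW
Heat supplied = 636.64 MJ/h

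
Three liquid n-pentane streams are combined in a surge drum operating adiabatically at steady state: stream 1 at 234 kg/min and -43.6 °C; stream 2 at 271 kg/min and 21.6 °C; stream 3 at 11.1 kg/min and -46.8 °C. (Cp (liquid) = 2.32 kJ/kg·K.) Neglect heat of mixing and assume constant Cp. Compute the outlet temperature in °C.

T_out = -9.43 °C

Energy balance with Q = 0: Σ ṁᵢCp,ᵢ(T_out − Tᵢ) = 0
Σ ṁᵢCp,ᵢTᵢ = 234×2.32×-43.6 + 271×2.32×21.6 + 11.1×2.32×-46.8 = -11294
Σ ṁᵢCp,ᵢ = 234×2.32 + 271×2.32 + 11.1×2.32 = 1197.4
T_out = -11294 / 1197.4 = -9.4328 °C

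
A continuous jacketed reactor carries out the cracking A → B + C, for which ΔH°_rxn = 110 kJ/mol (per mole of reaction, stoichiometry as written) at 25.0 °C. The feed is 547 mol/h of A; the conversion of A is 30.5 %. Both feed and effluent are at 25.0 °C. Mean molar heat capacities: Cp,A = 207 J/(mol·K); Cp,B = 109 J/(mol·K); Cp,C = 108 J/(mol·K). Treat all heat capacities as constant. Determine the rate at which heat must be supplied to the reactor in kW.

Extent of reaction ξ = 0.305 × 547 = 166.84 mol/h
Reaction term: ξ·ΔH°_rxn = 166.84 × 110 = 18352 kJ/h
Q = ΔH = 18352 kJ/h = 5.0977 kW
Heat supplied = 5.0977 kW

Q_in = 5.10 kW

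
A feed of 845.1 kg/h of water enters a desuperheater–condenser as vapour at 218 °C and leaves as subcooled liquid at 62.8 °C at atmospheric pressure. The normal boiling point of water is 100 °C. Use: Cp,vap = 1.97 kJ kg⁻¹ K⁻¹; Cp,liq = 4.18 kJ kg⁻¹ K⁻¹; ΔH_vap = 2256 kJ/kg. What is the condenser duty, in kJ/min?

vapour 218→100 °C: -232.46 kJ/kg
condensation at 100 °C: -2256 kJ/kg
liquid 100→62.8 °C: -155.5 kJ/kg
Δh = -232.46 + -2256 + -155.5 = -2644 kJ/kg
Q = ṁ·Δh = 845.1 kg/h × -2644 kJ/kg = -2.2344e+06 kJ/h
|Q| = 620.67 kW = 37240 kJ/min

Q_c = 37200 kJ/min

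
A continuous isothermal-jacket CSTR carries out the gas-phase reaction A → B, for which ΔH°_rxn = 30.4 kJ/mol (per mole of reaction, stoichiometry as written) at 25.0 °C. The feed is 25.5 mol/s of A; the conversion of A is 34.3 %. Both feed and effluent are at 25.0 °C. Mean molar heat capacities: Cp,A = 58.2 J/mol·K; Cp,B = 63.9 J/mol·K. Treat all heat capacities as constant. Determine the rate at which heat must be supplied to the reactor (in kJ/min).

Q_in = 16000 kJ/min

Extent of reaction ξ = 0.343 × 25.5 = 8.7465 mol/s
Reaction term: ξ·ΔH°_rxn = 8.7465 × 30.4 = 265.89 kJ/s
Q = ΔH = 265.89 kJ/s = 265.89 kW
Heat supplied = 15954 kJ/min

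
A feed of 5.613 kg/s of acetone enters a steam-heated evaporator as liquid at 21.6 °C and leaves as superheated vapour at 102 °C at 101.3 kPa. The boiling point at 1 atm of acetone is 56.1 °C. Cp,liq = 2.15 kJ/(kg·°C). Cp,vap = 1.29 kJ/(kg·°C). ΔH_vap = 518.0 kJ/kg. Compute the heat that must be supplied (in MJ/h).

Q = 13200 MJ/h

liquid 21.6→56.1 °C: 74.175 kJ/kg
vaporisation at 56.1 °C: 518 kJ/kg
vapour 56.1→102 °C: 59.211 kJ/kg
Δh = 74.175 + 518 + 59.211 = 651.39 kJ/kg
Q = ṁ·Δh = 5.613 kg/s × 651.39 kJ/kg = 3656.2 kJ/s
|Q| = 3656.2 kW = 13162 MJ/h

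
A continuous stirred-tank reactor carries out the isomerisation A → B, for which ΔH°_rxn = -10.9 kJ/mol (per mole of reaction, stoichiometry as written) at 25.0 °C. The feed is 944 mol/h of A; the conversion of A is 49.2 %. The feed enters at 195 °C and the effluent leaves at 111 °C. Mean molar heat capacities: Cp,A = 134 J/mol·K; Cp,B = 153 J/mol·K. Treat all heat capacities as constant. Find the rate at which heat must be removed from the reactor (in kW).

Extent of reaction ξ = 0.492 × 944 = 464.45 mol/h
Reaction term: ξ·ΔH°_rxn = 464.45 × -10.9 = -5062.5 kJ/h
Sensible, feed 195→25 °C: -21504 kJ/h
Outlet flows (mol/h): A 479.55, B 464.45
Sensible, products 25→111 °C: 11638 kJ/h
Q = ΔH = -14929 kJ/h = -4.147 kW
Heat removed = 4.147 kW

Q_out = 4.15 kW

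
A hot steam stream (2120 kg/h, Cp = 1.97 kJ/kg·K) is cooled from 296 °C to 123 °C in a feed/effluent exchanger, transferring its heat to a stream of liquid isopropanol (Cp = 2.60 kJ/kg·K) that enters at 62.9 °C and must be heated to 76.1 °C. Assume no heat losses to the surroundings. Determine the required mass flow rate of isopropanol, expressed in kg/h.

Heat released by hot stream: Q = 2120 × 1.97 × (296 − 123) = 722520 kJ/h
Energy balance on cold side (adiabatic exchanger): Q = ṁ_c·Cp_c·(T_c,out − T_c,in)
ṁ_c = 722520 / [2.60 × (76.1 − 62.9)] = 21052 kg/h

ṁ_c = 21100 kg/h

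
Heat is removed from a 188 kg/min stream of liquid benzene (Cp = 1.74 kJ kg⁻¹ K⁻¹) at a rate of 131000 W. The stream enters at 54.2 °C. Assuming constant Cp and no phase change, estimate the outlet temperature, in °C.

T_out = 30.2 °C

Q = 131000 W = 7860 kJ/min
ΔT = Q/(ṁ·Cp) = 7860/(188×1.74) = 24.028 K
T_out = 54.2 − 24.028 = 30.172 °C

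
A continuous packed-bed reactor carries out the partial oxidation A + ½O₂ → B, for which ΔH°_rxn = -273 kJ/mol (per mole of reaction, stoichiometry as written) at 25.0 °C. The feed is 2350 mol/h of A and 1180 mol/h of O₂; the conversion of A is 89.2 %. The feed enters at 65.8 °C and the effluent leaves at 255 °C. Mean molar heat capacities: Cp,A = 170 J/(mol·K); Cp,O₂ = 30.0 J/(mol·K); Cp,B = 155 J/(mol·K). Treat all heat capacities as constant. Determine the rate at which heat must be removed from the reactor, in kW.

Extent of reaction ξ = 0.892 × 2350 = 2096.2 mol/h
Reaction term: ξ·ΔH°_rxn = 2096.2 × -273 = -572260 kJ/h
Sensible, feed 65.8→25 °C: -17744 kJ/h
Outlet flows (mol/h): A 253.8, O₂ 131.9, B 2096.2
Sensible, products 25→255 °C: 85563 kJ/h
Q = ΔH = -504440 kJ/h = -140.12 kW
Heat removed = 140.12 kW

Q_out = 140 kW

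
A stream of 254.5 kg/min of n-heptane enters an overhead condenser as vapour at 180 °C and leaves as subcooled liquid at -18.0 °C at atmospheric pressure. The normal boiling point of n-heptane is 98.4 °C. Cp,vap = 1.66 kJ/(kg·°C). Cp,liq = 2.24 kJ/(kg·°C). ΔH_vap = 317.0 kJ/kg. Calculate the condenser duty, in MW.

vapour 180→98.4 °C: -135.46 kJ/kg
condensation at 98.4 °C: -317 kJ/kg
liquid 98.4→-18.0 °C: -260.74 kJ/kg
Δh = -135.46 + -317 + -260.74 = -713.19 kJ/kg
Q = ṁ·Δh = 254.5 kg/min × -713.19 kJ/kg = -181510 kJ/min
|Q| = 3025.1 kW = 3.0251 MW

Q_c = 3.03 MW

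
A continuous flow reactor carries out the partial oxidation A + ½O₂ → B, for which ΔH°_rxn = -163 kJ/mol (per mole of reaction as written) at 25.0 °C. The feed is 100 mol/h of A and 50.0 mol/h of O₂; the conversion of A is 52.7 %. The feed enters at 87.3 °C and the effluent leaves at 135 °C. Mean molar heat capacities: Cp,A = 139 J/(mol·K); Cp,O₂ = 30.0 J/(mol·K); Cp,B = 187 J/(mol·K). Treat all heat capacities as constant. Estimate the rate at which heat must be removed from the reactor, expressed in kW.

Extent of reaction ξ = 0.527 × 100 = 52.7 mol/h
Reaction term: ξ·ΔH°_rxn = 52.7 × -163 = -8590.1 kJ/h
Sensible, feed 87.3→25 °C: -959.42 kJ/h
Outlet flows (mol/h): A 47.3, O₂ 23.65, B 52.7
Sensible, products 25→135 °C: 1885.3 kJ/h
Q = ΔH = -7664.2 kJ/h = -2.1289 kW
Heat removed = 2.1289 kW

Q_out = 2.13 kW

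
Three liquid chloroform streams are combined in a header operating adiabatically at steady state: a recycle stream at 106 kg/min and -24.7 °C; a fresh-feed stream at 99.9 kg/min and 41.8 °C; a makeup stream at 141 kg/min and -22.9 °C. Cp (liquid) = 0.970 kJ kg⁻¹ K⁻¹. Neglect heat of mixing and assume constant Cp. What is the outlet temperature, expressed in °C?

T_out = -4.82 °C

No heat crosses the boundary, so H_out = H_in.
T_out = Σ ṁᵢCp,ᵢTᵢ / Σ ṁᵢCp,ᵢ
      = -1621.1 / 336.49 = -4.8178 °C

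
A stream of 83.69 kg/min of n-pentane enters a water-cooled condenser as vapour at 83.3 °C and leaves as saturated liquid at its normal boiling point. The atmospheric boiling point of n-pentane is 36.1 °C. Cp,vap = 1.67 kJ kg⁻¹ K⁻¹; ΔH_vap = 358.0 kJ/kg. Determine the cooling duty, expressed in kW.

vapour 83.3→36.1 °C: -78.824 kJ/kg
condensation at 36.1 °C: -358 kJ/kg
Δh = -78.824 + -358 = -436.82 kJ/kg
Q = ṁ·Δh = 83.69 kg/min × -436.82 kJ/kg = -36558 kJ/min
|Q| = 609.3 kW

Q_c = 609 kW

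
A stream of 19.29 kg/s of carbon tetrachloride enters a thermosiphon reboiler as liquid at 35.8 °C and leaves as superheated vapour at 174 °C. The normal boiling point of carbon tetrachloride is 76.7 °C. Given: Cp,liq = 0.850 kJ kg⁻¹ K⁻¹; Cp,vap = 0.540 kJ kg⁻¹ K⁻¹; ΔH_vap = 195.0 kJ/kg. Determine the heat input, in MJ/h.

liquid 35.8→76.7 °C: 34.765 kJ/kg
vaporisation at 76.7 °C: 195 kJ/kg
vapour 76.7→174 °C: 52.542 kJ/kg
Δh = 34.765 + 195 + 52.542 = 282.31 kJ/kg
Q = ṁ·Δh = 19.29 kg/s × 282.31 kJ/kg = 5445.7 kJ/s
|Q| = 5445.7 kW = 19605 MJ/h

Q = 19600 MJ/h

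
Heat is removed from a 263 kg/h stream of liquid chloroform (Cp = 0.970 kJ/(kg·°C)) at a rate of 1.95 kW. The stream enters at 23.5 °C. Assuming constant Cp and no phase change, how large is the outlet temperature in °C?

Q = 1.95 kW = 7020 kJ/h
ΔT = Q/(ṁ·Cp) = 7020/(263×0.970) = 27.518 K
T_out = 23.5 − 27.518 = -4.0175 °C

T_out = -4.02 °C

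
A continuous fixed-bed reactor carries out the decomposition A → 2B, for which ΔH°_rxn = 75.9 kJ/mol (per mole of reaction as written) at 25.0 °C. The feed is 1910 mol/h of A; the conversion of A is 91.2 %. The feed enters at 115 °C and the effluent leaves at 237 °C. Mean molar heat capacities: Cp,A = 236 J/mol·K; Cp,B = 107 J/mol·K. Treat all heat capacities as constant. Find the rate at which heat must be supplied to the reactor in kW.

Extent of reaction ξ = 0.912 × 1910 = 1741.9 mol/h
Reaction term: ξ·ΔH°_rxn = 1741.9 × 75.9 = 132210 kJ/h
Sensible, feed 115→25 °C: -40568 kJ/h
Outlet flows (mol/h): A 168.08, B 3483.8
Sensible, products 25→237 °C: 87437 kJ/h
Q = ΔH = 179080 kJ/h = 49.744 kW
Heat supplied = 49.744 kW

Q_in = 49.7 kW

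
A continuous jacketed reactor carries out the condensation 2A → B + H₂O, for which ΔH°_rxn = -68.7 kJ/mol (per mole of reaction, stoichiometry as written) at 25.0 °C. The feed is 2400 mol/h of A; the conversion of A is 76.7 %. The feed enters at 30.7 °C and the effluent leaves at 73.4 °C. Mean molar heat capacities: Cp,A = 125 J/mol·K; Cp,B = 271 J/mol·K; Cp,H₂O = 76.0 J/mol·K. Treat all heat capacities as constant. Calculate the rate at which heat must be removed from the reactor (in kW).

Extent of reaction ξ = 0.767 × 2400 / 2 = 920.4 mol/h
Reaction term: ξ·ΔH°_rxn = 920.4 × -68.7 = -63231 kJ/h
Sensible, feed 30.7→25 °C: -1710 kJ/h
Outlet flows (mol/h): A 559.2, B 920.4, H₂O 920.4
Sensible, products 25→73.4 °C: 18841 kJ/h
Q = ΔH = -46100 kJ/h = -12.806 kW
Heat removed = 12.806 kW

Q_out = 12.8 kW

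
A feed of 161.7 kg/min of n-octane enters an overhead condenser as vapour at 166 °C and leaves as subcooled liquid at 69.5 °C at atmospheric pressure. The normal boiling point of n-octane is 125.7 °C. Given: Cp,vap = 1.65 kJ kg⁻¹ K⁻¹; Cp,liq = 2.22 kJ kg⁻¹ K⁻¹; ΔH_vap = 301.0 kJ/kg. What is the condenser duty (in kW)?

vapour 166→125.7 °C: -66.495 kJ/kg
condensation at 125.7 °C: -301 kJ/kg
liquid 125.7→69.5 °C: -124.76 kJ/kg
Δh = -66.495 + -301 + -124.76 = -492.26 kJ/kg
Q = ṁ·Δh = 161.7 kg/min × -492.26 kJ/kg = -79598 kJ/min
|Q| = 1326.6 kW

Q_c = 1330 kW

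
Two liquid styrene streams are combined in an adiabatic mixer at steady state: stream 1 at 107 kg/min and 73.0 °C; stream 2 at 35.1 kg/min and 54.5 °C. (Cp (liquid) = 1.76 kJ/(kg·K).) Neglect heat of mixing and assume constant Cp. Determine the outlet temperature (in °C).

T_out = 68.4 °C

Adiabatic, steady state ⇒ Σ ṁᵢCp,ᵢ(T_out − Tᵢ) = 0
Σ ṁᵢCp,ᵢTᵢ = 107×1.76×73.0 + 35.1×1.76×54.5 = 17114
Σ ṁᵢCp,ᵢ = 107×1.76 + 35.1×1.76 = 250.1
T_out = 17114 / 250.1 = 68.43 °C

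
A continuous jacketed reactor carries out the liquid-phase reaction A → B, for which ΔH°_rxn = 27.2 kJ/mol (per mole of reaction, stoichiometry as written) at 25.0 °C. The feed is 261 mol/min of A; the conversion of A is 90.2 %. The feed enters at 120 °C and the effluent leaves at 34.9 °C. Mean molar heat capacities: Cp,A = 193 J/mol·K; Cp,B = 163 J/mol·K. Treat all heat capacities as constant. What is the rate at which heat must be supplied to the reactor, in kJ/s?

Q_in = 34.1 kJ/s

Extent of reaction ξ = 0.902 × 261 = 235.42 mol/min
Reaction term: ξ·ΔH°_rxn = 235.42 × 27.2 = 6403.5 kJ/min
Sensible, feed 120→25 °C: -4785.4 kJ/min
Outlet flows (mol/min): A 25.578, B 235.42
Sensible, products 25→34.9 °C: 428.77 kJ/min
Q = ΔH = 2046.8 kJ/min = 34.114 kW
Heat supplied = 34.114 kJ/s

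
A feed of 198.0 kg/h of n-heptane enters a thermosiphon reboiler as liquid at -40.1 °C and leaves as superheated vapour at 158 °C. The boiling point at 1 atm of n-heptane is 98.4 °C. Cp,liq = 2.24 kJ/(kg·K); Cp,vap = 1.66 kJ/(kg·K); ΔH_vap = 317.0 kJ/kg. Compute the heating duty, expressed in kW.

Q = 39.9 kW

liquid -40.1→98.4 °C: 310.24 kJ/kg
vaporisation at 98.4 °C: 317 kJ/kg
vapour 98.4→158 °C: 98.936 kJ/kg
Δh = 310.24 + 317 + 98.936 = 726.18 kJ/kg
Q = ṁ·Δh = 198.0 kg/h × 726.18 kJ/kg = 143780 kJ/h
|Q| = 39.94 kW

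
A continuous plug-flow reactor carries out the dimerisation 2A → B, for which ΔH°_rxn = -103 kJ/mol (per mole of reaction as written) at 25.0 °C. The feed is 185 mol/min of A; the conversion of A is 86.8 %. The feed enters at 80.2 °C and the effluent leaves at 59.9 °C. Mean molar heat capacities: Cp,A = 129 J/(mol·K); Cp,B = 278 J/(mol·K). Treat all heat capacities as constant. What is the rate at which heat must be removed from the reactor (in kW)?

Extent of reaction ξ = 0.868 × 185 / 2 = 80.29 mol/min
Reaction term: ξ·ΔH°_rxn = 80.29 × -103 = -8269.9 kJ/min
Sensible, feed 80.2→25 °C: -1317.3 kJ/min
Outlet flows (mol/min): A 24.42, B 80.29
Sensible, products 25→59.9 °C: 888.93 kJ/min
Q = ΔH = -8698.3 kJ/min = -144.97 kW
Heat removed = 144.97 kW

Q_out = 145 kW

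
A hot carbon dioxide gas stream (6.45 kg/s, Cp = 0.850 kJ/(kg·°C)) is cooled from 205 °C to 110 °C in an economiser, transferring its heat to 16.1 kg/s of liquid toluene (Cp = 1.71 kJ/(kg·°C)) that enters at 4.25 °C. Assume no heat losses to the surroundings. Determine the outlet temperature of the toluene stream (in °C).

T_c,out = 23.2 °C

Heat released by hot stream: Q = 6.45 × 0.850 × (205 − 110) = 520.84 kJ/s
Energy balance on cold side (adiabatic exchanger): Q = ṁ_c·Cp_c·(T_c,out − T_c,in)
T_c,out = 4.25 + 520.84/(16.1 × 1.71) = 23.168 °C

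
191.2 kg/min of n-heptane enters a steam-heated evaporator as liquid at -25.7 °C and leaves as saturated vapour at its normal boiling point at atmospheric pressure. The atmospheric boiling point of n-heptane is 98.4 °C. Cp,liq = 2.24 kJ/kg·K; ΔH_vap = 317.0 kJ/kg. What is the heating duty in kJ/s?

liquid -25.7→98.4 °C: 277.98 kJ/kg
vaporisation at 98.4 °C: 317 kJ/kg
Δh = 277.98 + 317 = 594.98 kJ/kg
Q = ṁ·Δh = 191.2 kg/min × 594.98 kJ/kg = 113760 kJ/min
|Q| = 1896 kW

Q = 1900 kJ/s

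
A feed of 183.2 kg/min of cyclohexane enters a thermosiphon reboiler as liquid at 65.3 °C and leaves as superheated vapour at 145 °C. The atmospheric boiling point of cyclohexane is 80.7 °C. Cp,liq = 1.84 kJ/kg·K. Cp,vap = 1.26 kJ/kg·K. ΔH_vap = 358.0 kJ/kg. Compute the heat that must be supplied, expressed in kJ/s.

liquid 65.3→80.7 °C: 28.336 kJ/kg
vaporisation at 80.7 °C: 358 kJ/kg
vapour 80.7→145 °C: 81.018 kJ/kg
Δh = 28.336 + 358 + 81.018 = 467.35 kJ/kg
Q = ṁ·Δh = 183.2 kg/min × 467.35 kJ/kg = 85619 kJ/min
|Q| = 1427 kW

Q = 1430 kJ/s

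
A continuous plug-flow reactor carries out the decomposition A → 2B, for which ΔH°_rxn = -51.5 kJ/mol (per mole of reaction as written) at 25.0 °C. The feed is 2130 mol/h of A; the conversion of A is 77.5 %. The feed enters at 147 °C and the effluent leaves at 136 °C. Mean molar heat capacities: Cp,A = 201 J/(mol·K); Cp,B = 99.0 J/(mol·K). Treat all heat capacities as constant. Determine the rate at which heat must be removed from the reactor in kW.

Extent of reaction ξ = 0.775 × 2130 = 1650.8 mol/h
Reaction term: ξ·ΔH°_rxn = 1650.8 × -51.5 = -85014 kJ/h
Sensible, feed 147→25 °C: -52232 kJ/h
Outlet flows (mol/h): A 479.25, B 3301.5
Sensible, products 25→136 °C: 46973 kJ/h
Q = ΔH = -90273 kJ/h = -25.076 kW
Heat removed = 25.076 kW

Q_out = 25.1 kW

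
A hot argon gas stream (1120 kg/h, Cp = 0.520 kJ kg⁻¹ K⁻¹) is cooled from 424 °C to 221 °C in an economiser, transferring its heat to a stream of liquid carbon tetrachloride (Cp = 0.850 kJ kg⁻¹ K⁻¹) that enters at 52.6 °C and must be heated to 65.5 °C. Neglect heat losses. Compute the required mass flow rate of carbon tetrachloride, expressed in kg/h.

Heat released by hot stream: Q = 1120 × 0.520 × (424 − 221) = 118230 kJ/h
Energy balance on cold side (adiabatic exchanger): Q = ṁ_c·Cp_c·(T_c,out − T_c,in)
ṁ_c = 118230 / [0.850 × (65.5 − 52.6)] = 10782 kg/h

ṁ_c = 10800 kg/h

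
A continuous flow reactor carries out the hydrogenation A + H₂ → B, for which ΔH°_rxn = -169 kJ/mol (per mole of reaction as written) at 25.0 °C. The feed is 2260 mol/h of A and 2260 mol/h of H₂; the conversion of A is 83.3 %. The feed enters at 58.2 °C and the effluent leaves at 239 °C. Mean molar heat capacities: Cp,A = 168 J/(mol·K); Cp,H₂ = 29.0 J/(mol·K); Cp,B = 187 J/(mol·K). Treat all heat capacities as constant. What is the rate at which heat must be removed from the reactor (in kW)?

Extent of reaction ξ = 0.833 × 2260 = 1882.6 mol/h
Reaction term: ξ·ΔH°_rxn = 1882.6 × -169 = -318160 kJ/h
Sensible, feed 58.2→25 °C: -14781 kJ/h
Outlet flows (mol/h): A 377.42, H₂ 377.42, B 1882.6
Sensible, products 25→239 °C: 91248 kJ/h
Q = ΔH = -241690 kJ/h = -67.136 kW
Heat removed = 67.136 kW

Q_out = 67.1 kW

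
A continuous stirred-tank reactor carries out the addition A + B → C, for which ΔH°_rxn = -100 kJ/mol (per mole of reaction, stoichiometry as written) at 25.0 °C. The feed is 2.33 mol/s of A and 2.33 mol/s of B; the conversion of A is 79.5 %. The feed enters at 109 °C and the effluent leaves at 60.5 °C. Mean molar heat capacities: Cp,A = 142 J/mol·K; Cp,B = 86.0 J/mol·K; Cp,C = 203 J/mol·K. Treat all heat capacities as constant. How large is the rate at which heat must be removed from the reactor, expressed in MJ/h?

Q_out = 766 MJ/h

Extent of reaction ξ = 0.795 × 2.33 = 1.8524 mol/s
Reaction term: ξ·ΔH°_rxn = 1.8524 × -100 = -185.24 kJ/s
Sensible, feed 109→25 °C: -44.624 kJ/s
Outlet flows (mol/s): A 0.47765, B 0.47765, C 1.8524
Sensible, products 25→60.5 °C: 17.215 kJ/s
Q = ΔH = -212.64 kJ/s = -212.64 kW
Heat removed = 765.52 MJ/h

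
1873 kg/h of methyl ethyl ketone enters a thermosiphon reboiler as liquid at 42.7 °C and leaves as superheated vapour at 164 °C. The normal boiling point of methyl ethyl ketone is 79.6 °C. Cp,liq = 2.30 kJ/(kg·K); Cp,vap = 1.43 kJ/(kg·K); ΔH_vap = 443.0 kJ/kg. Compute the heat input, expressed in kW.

Q = 337 kW

liquid 42.7→79.6 °C: 84.87 kJ/kg
vaporisation at 79.6 °C: 443 kJ/kg
vapour 79.6→164 °C: 120.69 kJ/kg
Δh = 84.87 + 443 + 120.69 = 648.56 kJ/kg
Q = ṁ·Δh = 1873 kg/h × 648.56 kJ/kg = 1.2148e+06 kJ/h
|Q| = 337.43 kW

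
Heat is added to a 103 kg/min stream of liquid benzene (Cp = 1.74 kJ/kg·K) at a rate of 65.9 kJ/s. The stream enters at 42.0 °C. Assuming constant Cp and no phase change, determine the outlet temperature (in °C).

T_out = 64.1 °C

Q = 65.9 kJ/s = 3954 kJ/min
ΔT = Q/(ṁ·Cp) = 3954/(103×1.74) = 22.062 K
T_out = 42.0 + 22.062 = 64.062 °C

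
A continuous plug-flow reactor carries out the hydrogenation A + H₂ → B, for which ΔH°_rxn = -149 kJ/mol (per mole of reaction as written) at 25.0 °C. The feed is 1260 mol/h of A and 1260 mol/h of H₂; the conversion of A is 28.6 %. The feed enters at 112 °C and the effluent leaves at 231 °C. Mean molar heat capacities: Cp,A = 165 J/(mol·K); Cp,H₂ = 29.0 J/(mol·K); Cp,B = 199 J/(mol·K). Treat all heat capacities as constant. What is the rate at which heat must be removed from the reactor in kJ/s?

Extent of reaction ξ = 0.286 × 1260 = 360.36 mol/h
Reaction term: ξ·ΔH°_rxn = 360.36 × -149 = -53694 kJ/h
Sensible, feed 112→25 °C: -21266 kJ/h
Outlet flows (mol/h): A 899.64, H₂ 899.64, B 360.36
Sensible, products 25→231 °C: 50726 kJ/h
Q = ΔH = -24234 kJ/h = -6.7317 kW
Heat removed = 6.7317 kJ/s

Q_out = 6.73 kJ/s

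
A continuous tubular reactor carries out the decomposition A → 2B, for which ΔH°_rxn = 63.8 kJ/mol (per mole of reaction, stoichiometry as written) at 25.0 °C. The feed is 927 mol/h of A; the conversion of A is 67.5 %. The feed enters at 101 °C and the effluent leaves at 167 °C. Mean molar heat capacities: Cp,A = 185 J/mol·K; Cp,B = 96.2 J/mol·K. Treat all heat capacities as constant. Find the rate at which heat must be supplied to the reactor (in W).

Q_in = 14400 W

Extent of reaction ξ = 0.675 × 927 = 625.73 mol/h
Reaction term: ξ·ΔH°_rxn = 625.73 × 63.8 = 39921 kJ/h
Sensible, feed 101→25 °C: -13034 kJ/h
Outlet flows (mol/h): A 301.27, B 1251.5
Sensible, products 25→167 °C: 25010 kJ/h
Q = ΔH = 51897 kJ/h = 14.416 kW
Heat supplied = 14416 W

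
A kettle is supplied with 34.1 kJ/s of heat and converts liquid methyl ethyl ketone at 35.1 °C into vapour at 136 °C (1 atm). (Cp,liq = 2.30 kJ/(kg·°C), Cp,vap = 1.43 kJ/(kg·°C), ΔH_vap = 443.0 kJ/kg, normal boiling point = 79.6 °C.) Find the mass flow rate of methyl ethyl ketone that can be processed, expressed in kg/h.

Δh = 2.30×(79.6−35.1) + 443.0 + 1.43×(136−79.6) = 626 kJ/kg
Q = 34.1 kJ/s = 34.1 kJ/s = 122760 kJ/h
ṁ = Q/Δh = 122760 / 626 = 196.1 kg/h

ṁ = 196 kg/h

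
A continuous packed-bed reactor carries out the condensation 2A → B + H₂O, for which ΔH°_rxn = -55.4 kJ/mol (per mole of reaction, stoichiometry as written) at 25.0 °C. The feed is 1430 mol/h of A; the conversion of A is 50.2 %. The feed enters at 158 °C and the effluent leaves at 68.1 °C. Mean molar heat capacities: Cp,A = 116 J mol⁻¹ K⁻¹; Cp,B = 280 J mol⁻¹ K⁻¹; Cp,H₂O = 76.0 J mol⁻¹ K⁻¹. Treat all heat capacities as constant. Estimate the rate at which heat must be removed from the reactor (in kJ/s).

Q_out = 9.13 kJ/s

Extent of reaction ξ = 0.502 × 1430 / 2 = 358.93 mol/h
Reaction term: ξ·ΔH°_rxn = 358.93 × -55.4 = -19885 kJ/h
Sensible, feed 158→25 °C: -22062 kJ/h
Outlet flows (mol/h): A 712.14, B 358.93, H₂O 358.93
Sensible, products 25→68.1 °C: 9067.7 kJ/h
Q = ΔH = -32879 kJ/h = -9.1331 kW
Heat removed = 9.1331 kJ/s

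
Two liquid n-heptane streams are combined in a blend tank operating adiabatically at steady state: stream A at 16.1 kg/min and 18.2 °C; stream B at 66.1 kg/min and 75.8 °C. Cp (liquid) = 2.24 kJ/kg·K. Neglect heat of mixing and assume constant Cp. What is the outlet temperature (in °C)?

Energy balance with Q = 0: Σ ṁᵢCp,ᵢ(T_out − Tᵢ) = 0
T_out = Σ ṁᵢCp,ᵢTᵢ / Σ ṁᵢCp,ᵢ
      = 11880 / 184.13 = 64.518 °C

T_out = 64.5 °C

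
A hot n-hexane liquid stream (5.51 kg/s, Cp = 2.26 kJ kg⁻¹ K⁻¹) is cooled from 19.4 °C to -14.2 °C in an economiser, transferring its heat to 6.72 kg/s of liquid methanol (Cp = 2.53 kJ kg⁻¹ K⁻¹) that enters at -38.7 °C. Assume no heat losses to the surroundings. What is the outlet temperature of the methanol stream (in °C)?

Heat released by hot stream: Q = 5.51 × 2.26 × (19.4 − -14.2) = 418.41 kJ/s
Energy balance on cold side (adiabatic exchanger): Q = ṁ_c·Cp_c·(T_c,out − T_c,in)
T_c,out = -38.7 + 418.41/(6.72 × 2.53) = -14.09 °C

T_c,out = -14.1 °C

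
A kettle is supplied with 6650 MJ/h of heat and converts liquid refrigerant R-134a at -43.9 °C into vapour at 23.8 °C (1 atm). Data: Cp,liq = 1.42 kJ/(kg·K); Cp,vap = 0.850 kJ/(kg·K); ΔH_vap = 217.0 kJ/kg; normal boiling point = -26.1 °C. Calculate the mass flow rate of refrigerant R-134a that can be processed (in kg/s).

ṁ = 6.49 kg/s

Δh = 1.42×(-26.1−-43.9) + 217.0 + 0.850×(23.8−-26.1) = 284.69 kJ/kg
Q = 6650 MJ/h = 1847.2 kJ/s = 1847.2 kJ/s
ṁ = Q/Δh = 1847.2 / 284.69 = 6.4885 kg/s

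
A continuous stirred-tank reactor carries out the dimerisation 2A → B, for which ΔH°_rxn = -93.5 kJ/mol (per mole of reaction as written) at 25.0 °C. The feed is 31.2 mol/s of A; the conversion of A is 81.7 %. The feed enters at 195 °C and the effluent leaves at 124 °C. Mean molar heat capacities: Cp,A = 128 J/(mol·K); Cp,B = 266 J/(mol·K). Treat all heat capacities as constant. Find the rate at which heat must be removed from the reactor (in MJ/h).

Q_out = 5270 MJ/h

Extent of reaction ξ = 0.817 × 31.2 / 2 = 12.745 mol/s
Reaction term: ξ·ΔH°_rxn = 12.745 × -93.5 = -1191.7 kJ/s
Sensible, feed 195→25 °C: -678.91 kJ/s
Outlet flows (mol/s): A 5.7096, B 12.745
Sensible, products 25→124 °C: 407.98 kJ/s
Q = ΔH = -1462.6 kJ/s = -1462.6 kW
Heat removed = 5265.4 MJ/h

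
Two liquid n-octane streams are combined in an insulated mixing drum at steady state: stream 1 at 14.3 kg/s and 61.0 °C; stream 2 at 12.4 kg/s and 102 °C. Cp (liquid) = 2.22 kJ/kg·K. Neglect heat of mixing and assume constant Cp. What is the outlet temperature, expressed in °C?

No heat crosses the boundary, so H_out = H_in.
T_out = Σ ṁᵢCp,ᵢTᵢ / Σ ṁᵢCp,ᵢ
      = 4744.4 / 59.274 = 80.041 °C

T_out = 80.0 °C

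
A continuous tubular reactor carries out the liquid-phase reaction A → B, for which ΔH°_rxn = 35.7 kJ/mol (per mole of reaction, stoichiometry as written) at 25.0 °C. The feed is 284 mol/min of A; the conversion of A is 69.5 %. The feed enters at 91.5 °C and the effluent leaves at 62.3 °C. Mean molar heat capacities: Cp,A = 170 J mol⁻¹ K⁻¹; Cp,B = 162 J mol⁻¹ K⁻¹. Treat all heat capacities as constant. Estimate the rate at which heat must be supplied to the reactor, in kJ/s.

Extent of reaction ξ = 0.695 × 284 = 197.38 mol/min
Reaction term: ξ·ΔH°_rxn = 197.38 × 35.7 = 7046.5 kJ/min
Sensible, feed 91.5→25 °C: -3210.6 kJ/min
Outlet flows (mol/min): A 86.62, B 197.38
Sensible, products 25→62.3 °C: 1741.9 kJ/min
Q = ΔH = 5577.8 kJ/min = 92.963 kW
Heat supplied = 92.963 kJ/s

Q_in = 93.0 kJ/s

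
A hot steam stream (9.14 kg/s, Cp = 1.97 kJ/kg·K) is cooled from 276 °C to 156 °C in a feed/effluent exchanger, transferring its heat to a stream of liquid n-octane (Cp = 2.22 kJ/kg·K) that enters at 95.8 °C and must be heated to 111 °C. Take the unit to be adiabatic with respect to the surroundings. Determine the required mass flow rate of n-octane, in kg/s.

ṁ_c = 64.0 kg/s

Heat released by hot stream: Q = 9.14 × 1.97 × (276 − 156) = 2160.7 kJ/s
Energy balance on cold side (adiabatic exchanger): Q = ṁ_c·Cp_c·(T_c,out − T_c,in)
ṁ_c = 2160.7 / [2.22 × (111 − 95.8)] = 64.032 kg/s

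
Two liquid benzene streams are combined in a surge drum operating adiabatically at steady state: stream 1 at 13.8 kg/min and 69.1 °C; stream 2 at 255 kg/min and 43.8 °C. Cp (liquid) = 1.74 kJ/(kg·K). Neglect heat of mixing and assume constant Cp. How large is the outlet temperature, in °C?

T_out = 45.1 °C

Adiabatic, steady state ⇒ Σ ṁᵢCp,ᵢ(T_out − Tᵢ) = 0
Σ ṁᵢCp,ᵢTᵢ = 13.8×1.74×69.1 + 255×1.74×43.8 = 21093
Σ ṁᵢCp,ᵢ = 13.8×1.74 + 255×1.74 = 467.71
T_out = 21093 / 467.71 = 45.099 °C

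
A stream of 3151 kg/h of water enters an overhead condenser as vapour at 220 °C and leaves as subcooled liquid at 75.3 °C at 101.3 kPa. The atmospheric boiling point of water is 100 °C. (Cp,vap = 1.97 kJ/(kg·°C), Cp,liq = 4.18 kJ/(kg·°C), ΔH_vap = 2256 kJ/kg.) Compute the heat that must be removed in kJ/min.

Q_c = 136000 kJ/min

vapour 220→100 °C: -236.4 kJ/kg
condensation at 100 °C: -2256 kJ/kg
liquid 100→75.3 °C: -103.25 kJ/kg
Δh = -236.4 + -2256 + -103.25 = -2595.6 kJ/kg
Q = ṁ·Δh = 3151 kg/h × -2595.6 kJ/kg = -8.1789e+06 kJ/h
|Q| = 2271.9 kW = 136310 kJ/min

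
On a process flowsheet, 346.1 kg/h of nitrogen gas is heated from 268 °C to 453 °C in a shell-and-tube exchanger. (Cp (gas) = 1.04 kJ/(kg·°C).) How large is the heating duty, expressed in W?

Q = 18500 W

Q = ṁ·Cp·ΔT = 346.1 × 1.04 × (453 − 268) = 66590 kJ/h
Converting: 66590 / 3600 s = 18.497 kW
Heating duty = 18497 W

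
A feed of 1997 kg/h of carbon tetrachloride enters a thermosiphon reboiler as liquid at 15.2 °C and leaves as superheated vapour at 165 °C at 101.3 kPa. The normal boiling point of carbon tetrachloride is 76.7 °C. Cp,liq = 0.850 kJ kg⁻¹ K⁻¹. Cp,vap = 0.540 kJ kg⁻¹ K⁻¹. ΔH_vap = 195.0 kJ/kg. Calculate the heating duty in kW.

liquid 15.2→76.7 °C: 52.275 kJ/kg
vaporisation at 76.7 °C: 195 kJ/kg
vapour 76.7→165 °C: 47.682 kJ/kg
Δh = 52.275 + 195 + 47.682 = 294.96 kJ/kg
Q = ṁ·Δh = 1997 kg/h × 294.96 kJ/kg = 589030 kJ/h
|Q| = 163.62 kW

Q = 164 kW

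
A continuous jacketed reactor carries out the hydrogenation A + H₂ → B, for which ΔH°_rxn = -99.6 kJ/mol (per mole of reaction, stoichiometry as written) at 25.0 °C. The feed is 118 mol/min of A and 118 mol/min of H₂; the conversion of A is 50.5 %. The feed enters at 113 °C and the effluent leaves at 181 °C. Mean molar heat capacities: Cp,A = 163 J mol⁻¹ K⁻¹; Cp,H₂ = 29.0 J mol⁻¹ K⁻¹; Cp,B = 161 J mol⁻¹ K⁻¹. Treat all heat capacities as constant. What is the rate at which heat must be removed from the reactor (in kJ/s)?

Q_out = 78.0 kJ/s

Extent of reaction ξ = 0.505 × 118 = 59.59 mol/min
Reaction term: ξ·ΔH°_rxn = 59.59 × -99.6 = -5935.2 kJ/min
Sensible, feed 113→25 °C: -1993.7 kJ/min
Outlet flows (mol/min): A 58.41, H₂ 58.41, B 59.59
Sensible, products 25→181 °C: 3246.2 kJ/min
Q = ΔH = -4682.7 kJ/min = -78.046 kW
Heat removed = 78.046 kJ/s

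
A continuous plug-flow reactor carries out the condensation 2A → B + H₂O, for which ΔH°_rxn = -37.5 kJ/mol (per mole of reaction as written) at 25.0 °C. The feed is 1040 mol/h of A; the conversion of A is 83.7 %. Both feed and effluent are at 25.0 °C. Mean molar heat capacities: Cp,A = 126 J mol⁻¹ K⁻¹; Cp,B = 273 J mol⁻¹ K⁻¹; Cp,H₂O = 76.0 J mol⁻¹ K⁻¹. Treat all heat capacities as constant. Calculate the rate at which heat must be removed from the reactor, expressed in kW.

Q_out = 4.53 kW

Extent of reaction ξ = 0.837 × 1040 / 2 = 435.24 mol/h
Reaction term: ξ·ΔH°_rxn = 435.24 × -37.5 = -16322 kJ/h
Q = ΔH = -16322 kJ/h = -4.5338 kW
Heat removed = 4.5338 kW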